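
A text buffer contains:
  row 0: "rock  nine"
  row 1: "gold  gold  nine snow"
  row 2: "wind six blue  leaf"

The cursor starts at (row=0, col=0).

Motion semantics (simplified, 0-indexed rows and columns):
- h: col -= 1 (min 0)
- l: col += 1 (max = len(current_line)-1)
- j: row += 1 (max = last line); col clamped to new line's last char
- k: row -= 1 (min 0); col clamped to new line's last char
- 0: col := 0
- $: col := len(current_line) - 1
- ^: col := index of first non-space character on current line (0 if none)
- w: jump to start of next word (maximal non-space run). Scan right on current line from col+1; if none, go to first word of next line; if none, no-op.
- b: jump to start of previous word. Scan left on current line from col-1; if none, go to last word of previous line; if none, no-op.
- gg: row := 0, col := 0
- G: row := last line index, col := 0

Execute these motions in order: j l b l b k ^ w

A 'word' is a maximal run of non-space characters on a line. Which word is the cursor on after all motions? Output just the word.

Answer: nine

Derivation:
After 1 (j): row=1 col=0 char='g'
After 2 (l): row=1 col=1 char='o'
After 3 (b): row=1 col=0 char='g'
After 4 (l): row=1 col=1 char='o'
After 5 (b): row=1 col=0 char='g'
After 6 (k): row=0 col=0 char='r'
After 7 (^): row=0 col=0 char='r'
After 8 (w): row=0 col=6 char='n'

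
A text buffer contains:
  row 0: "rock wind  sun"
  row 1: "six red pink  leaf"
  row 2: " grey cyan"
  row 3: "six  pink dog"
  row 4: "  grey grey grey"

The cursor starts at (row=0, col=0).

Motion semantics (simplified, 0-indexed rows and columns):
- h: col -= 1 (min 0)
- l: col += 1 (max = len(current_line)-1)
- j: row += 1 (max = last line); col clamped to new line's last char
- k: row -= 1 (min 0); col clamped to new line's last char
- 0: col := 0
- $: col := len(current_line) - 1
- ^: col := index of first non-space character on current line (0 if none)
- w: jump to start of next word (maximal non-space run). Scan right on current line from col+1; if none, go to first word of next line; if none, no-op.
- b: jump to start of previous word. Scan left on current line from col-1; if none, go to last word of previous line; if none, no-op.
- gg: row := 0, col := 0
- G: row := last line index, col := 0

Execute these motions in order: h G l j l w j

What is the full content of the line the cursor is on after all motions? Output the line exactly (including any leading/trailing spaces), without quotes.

Answer:   grey grey grey

Derivation:
After 1 (h): row=0 col=0 char='r'
After 2 (G): row=4 col=0 char='_'
After 3 (l): row=4 col=1 char='_'
After 4 (j): row=4 col=1 char='_'
After 5 (l): row=4 col=2 char='g'
After 6 (w): row=4 col=7 char='g'
After 7 (j): row=4 col=7 char='g'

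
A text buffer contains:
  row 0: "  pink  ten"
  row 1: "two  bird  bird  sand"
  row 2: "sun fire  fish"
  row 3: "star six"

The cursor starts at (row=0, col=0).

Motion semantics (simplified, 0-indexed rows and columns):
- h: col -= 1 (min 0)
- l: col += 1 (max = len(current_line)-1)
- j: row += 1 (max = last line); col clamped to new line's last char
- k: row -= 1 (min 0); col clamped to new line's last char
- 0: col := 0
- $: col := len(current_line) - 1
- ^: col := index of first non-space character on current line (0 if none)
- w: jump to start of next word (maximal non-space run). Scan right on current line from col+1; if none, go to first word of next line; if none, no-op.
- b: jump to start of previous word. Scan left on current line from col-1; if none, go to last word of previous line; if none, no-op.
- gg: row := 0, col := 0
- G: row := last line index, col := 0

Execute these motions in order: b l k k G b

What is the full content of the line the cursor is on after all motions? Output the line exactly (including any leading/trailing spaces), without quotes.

After 1 (b): row=0 col=0 char='_'
After 2 (l): row=0 col=1 char='_'
After 3 (k): row=0 col=1 char='_'
After 4 (k): row=0 col=1 char='_'
After 5 (G): row=3 col=0 char='s'
After 6 (b): row=2 col=10 char='f'

Answer: sun fire  fish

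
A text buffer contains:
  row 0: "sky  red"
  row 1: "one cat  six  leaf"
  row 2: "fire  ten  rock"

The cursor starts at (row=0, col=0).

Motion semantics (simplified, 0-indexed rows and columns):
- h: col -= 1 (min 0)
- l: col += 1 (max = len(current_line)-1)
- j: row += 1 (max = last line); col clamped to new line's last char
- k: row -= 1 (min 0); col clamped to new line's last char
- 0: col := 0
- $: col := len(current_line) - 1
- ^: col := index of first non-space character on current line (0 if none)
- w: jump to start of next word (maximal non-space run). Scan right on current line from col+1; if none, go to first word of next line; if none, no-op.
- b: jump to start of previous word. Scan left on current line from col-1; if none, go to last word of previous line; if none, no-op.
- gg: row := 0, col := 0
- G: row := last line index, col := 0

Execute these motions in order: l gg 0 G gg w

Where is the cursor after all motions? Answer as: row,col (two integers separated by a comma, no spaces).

After 1 (l): row=0 col=1 char='k'
After 2 (gg): row=0 col=0 char='s'
After 3 (0): row=0 col=0 char='s'
After 4 (G): row=2 col=0 char='f'
After 5 (gg): row=0 col=0 char='s'
After 6 (w): row=0 col=5 char='r'

Answer: 0,5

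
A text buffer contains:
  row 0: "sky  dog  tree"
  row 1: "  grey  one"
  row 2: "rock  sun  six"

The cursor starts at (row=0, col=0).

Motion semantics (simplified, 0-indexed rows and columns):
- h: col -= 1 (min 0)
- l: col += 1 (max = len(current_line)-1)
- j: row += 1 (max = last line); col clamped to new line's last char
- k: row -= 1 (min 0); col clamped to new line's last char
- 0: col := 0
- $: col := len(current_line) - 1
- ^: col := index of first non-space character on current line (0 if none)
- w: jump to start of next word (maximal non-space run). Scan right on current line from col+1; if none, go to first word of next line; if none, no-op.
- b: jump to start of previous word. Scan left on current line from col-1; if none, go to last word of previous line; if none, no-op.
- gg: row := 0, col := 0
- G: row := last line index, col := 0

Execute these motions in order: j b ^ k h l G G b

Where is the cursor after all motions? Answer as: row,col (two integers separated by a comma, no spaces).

After 1 (j): row=1 col=0 char='_'
After 2 (b): row=0 col=10 char='t'
After 3 (^): row=0 col=0 char='s'
After 4 (k): row=0 col=0 char='s'
After 5 (h): row=0 col=0 char='s'
After 6 (l): row=0 col=1 char='k'
After 7 (G): row=2 col=0 char='r'
After 8 (G): row=2 col=0 char='r'
After 9 (b): row=1 col=8 char='o'

Answer: 1,8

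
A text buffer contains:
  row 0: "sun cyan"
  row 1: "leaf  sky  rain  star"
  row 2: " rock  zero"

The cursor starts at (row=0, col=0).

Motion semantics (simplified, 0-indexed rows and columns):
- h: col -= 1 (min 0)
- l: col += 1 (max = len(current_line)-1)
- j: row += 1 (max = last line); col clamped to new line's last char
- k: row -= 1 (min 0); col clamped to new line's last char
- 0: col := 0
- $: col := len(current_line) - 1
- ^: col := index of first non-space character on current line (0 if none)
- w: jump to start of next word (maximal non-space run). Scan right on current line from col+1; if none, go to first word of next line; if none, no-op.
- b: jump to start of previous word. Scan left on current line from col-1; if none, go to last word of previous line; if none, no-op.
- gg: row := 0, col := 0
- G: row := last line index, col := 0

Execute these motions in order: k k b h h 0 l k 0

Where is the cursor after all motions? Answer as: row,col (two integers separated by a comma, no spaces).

Answer: 0,0

Derivation:
After 1 (k): row=0 col=0 char='s'
After 2 (k): row=0 col=0 char='s'
After 3 (b): row=0 col=0 char='s'
After 4 (h): row=0 col=0 char='s'
After 5 (h): row=0 col=0 char='s'
After 6 (0): row=0 col=0 char='s'
After 7 (l): row=0 col=1 char='u'
After 8 (k): row=0 col=1 char='u'
After 9 (0): row=0 col=0 char='s'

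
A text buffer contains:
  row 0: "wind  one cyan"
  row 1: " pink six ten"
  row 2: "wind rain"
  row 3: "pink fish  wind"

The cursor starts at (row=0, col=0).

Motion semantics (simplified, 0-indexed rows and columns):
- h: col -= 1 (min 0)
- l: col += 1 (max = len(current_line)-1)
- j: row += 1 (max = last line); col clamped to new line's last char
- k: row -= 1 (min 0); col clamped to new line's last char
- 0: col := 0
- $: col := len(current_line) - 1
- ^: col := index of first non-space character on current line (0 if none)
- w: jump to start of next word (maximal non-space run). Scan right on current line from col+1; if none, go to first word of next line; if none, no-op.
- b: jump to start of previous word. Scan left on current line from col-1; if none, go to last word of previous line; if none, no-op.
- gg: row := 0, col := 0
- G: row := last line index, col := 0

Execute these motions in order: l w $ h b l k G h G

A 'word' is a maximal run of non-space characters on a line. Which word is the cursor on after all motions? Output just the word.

Answer: pink

Derivation:
After 1 (l): row=0 col=1 char='i'
After 2 (w): row=0 col=6 char='o'
After 3 ($): row=0 col=13 char='n'
After 4 (h): row=0 col=12 char='a'
After 5 (b): row=0 col=10 char='c'
After 6 (l): row=0 col=11 char='y'
After 7 (k): row=0 col=11 char='y'
After 8 (G): row=3 col=0 char='p'
After 9 (h): row=3 col=0 char='p'
After 10 (G): row=3 col=0 char='p'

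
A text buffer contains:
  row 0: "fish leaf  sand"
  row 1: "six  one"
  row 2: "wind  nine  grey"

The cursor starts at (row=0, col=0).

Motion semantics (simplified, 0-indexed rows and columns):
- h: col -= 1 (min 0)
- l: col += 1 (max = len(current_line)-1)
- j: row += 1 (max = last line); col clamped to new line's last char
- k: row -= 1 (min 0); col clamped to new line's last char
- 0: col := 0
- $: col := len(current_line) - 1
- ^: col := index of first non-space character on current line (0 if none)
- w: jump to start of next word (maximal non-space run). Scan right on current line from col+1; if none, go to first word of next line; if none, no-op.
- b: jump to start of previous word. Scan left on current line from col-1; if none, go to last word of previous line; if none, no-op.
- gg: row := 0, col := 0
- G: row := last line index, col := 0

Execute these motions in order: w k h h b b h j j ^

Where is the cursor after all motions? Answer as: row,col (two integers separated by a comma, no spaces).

After 1 (w): row=0 col=5 char='l'
After 2 (k): row=0 col=5 char='l'
After 3 (h): row=0 col=4 char='_'
After 4 (h): row=0 col=3 char='h'
After 5 (b): row=0 col=0 char='f'
After 6 (b): row=0 col=0 char='f'
After 7 (h): row=0 col=0 char='f'
After 8 (j): row=1 col=0 char='s'
After 9 (j): row=2 col=0 char='w'
After 10 (^): row=2 col=0 char='w'

Answer: 2,0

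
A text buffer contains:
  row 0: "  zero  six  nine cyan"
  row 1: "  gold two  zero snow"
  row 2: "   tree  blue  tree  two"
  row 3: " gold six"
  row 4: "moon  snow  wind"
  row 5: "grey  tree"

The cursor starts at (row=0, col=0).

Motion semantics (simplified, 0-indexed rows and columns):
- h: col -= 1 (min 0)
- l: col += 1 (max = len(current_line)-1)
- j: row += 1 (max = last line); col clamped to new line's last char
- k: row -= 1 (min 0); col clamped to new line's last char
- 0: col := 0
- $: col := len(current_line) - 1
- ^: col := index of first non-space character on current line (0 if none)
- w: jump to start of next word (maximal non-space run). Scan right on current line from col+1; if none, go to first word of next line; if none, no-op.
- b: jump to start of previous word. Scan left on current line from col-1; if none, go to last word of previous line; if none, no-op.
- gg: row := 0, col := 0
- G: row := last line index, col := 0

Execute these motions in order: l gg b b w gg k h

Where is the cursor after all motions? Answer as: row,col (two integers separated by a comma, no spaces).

After 1 (l): row=0 col=1 char='_'
After 2 (gg): row=0 col=0 char='_'
After 3 (b): row=0 col=0 char='_'
After 4 (b): row=0 col=0 char='_'
After 5 (w): row=0 col=2 char='z'
After 6 (gg): row=0 col=0 char='_'
After 7 (k): row=0 col=0 char='_'
After 8 (h): row=0 col=0 char='_'

Answer: 0,0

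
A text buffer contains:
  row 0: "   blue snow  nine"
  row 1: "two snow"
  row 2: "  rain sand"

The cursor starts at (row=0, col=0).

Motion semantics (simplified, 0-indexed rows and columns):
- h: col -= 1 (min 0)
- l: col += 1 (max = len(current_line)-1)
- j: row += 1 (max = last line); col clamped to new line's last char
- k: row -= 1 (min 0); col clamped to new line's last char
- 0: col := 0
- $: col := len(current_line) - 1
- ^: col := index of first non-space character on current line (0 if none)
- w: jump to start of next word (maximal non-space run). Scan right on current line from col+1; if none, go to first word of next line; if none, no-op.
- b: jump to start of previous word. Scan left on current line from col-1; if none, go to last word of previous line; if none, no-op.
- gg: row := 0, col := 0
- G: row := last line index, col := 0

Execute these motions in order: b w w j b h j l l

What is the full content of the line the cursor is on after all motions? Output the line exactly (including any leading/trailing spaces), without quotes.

Answer:   rain sand

Derivation:
After 1 (b): row=0 col=0 char='_'
After 2 (w): row=0 col=3 char='b'
After 3 (w): row=0 col=8 char='s'
After 4 (j): row=1 col=7 char='w'
After 5 (b): row=1 col=4 char='s'
After 6 (h): row=1 col=3 char='_'
After 7 (j): row=2 col=3 char='a'
After 8 (l): row=2 col=4 char='i'
After 9 (l): row=2 col=5 char='n'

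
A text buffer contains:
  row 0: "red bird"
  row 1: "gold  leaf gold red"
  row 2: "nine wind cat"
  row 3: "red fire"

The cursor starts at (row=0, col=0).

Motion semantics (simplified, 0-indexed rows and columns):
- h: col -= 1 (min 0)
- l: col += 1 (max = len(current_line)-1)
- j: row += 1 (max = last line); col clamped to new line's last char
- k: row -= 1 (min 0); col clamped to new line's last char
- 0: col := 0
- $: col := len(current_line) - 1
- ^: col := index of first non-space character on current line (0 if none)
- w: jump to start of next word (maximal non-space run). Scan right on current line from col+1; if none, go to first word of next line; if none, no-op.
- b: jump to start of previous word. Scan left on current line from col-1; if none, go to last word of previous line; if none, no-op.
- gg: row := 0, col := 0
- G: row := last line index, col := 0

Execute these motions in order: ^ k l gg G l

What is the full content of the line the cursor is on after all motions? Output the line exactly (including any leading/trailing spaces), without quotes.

After 1 (^): row=0 col=0 char='r'
After 2 (k): row=0 col=0 char='r'
After 3 (l): row=0 col=1 char='e'
After 4 (gg): row=0 col=0 char='r'
After 5 (G): row=3 col=0 char='r'
After 6 (l): row=3 col=1 char='e'

Answer: red fire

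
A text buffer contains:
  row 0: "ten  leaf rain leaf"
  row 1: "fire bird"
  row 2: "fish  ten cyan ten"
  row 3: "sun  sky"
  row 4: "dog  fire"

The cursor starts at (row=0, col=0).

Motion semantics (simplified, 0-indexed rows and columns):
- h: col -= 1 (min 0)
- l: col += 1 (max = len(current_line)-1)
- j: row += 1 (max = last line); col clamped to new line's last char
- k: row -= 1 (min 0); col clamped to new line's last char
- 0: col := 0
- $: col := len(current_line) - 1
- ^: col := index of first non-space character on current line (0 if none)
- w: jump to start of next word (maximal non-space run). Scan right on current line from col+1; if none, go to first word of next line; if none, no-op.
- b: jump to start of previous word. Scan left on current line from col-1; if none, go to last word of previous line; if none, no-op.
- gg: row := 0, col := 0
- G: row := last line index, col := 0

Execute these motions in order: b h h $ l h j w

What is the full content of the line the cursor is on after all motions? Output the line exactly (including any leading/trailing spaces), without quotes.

After 1 (b): row=0 col=0 char='t'
After 2 (h): row=0 col=0 char='t'
After 3 (h): row=0 col=0 char='t'
After 4 ($): row=0 col=18 char='f'
After 5 (l): row=0 col=18 char='f'
After 6 (h): row=0 col=17 char='a'
After 7 (j): row=1 col=8 char='d'
After 8 (w): row=2 col=0 char='f'

Answer: fish  ten cyan ten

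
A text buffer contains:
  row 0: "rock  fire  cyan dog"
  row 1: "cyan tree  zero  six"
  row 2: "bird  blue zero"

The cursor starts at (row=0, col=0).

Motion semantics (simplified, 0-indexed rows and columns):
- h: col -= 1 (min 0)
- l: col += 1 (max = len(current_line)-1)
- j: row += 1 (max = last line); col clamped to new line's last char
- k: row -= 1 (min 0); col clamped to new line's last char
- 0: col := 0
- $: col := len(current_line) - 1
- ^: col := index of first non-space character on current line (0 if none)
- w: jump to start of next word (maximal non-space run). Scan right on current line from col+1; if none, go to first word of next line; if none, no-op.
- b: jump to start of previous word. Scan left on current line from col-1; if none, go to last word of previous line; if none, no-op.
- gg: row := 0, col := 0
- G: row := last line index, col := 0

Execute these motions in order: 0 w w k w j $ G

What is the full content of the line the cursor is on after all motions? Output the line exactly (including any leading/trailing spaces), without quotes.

Answer: bird  blue zero

Derivation:
After 1 (0): row=0 col=0 char='r'
After 2 (w): row=0 col=6 char='f'
After 3 (w): row=0 col=12 char='c'
After 4 (k): row=0 col=12 char='c'
After 5 (w): row=0 col=17 char='d'
After 6 (j): row=1 col=17 char='s'
After 7 ($): row=1 col=19 char='x'
After 8 (G): row=2 col=0 char='b'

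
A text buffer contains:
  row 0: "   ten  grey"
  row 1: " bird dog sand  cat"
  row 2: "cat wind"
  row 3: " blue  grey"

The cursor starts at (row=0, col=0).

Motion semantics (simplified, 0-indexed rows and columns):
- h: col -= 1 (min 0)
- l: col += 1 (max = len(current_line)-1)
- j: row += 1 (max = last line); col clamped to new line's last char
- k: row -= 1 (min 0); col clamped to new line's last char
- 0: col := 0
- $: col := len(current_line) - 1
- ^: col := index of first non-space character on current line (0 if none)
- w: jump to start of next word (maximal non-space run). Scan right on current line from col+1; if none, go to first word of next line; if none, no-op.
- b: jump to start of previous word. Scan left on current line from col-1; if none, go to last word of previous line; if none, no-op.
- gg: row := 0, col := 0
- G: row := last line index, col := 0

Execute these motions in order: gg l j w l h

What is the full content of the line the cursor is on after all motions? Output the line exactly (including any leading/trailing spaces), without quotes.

After 1 (gg): row=0 col=0 char='_'
After 2 (l): row=0 col=1 char='_'
After 3 (j): row=1 col=1 char='b'
After 4 (w): row=1 col=6 char='d'
After 5 (l): row=1 col=7 char='o'
After 6 (h): row=1 col=6 char='d'

Answer:  bird dog sand  cat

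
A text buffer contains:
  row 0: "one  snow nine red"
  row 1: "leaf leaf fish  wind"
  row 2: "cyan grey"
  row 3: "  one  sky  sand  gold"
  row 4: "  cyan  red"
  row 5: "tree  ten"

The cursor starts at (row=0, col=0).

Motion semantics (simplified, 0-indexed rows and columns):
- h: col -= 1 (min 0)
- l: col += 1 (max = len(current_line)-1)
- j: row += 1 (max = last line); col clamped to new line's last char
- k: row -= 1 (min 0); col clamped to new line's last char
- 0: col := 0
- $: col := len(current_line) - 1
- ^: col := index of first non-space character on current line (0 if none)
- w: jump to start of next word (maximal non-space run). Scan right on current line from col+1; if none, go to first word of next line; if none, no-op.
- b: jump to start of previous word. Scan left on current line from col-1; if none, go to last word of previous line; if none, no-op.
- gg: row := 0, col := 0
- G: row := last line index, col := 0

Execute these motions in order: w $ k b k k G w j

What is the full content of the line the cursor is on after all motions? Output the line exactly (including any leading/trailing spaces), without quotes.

After 1 (w): row=0 col=5 char='s'
After 2 ($): row=0 col=17 char='d'
After 3 (k): row=0 col=17 char='d'
After 4 (b): row=0 col=15 char='r'
After 5 (k): row=0 col=15 char='r'
After 6 (k): row=0 col=15 char='r'
After 7 (G): row=5 col=0 char='t'
After 8 (w): row=5 col=6 char='t'
After 9 (j): row=5 col=6 char='t'

Answer: tree  ten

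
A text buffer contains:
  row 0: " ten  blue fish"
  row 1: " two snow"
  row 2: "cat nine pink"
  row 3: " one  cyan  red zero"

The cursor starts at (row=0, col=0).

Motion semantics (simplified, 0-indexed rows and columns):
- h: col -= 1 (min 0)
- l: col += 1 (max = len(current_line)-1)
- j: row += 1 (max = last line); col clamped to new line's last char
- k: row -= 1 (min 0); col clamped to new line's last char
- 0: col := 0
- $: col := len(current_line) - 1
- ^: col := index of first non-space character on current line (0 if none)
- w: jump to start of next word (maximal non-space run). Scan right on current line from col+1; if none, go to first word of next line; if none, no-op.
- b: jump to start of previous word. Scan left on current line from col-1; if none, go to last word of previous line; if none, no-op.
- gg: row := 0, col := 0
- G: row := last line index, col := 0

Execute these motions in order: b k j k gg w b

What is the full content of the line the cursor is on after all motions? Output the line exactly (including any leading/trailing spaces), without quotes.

After 1 (b): row=0 col=0 char='_'
After 2 (k): row=0 col=0 char='_'
After 3 (j): row=1 col=0 char='_'
After 4 (k): row=0 col=0 char='_'
After 5 (gg): row=0 col=0 char='_'
After 6 (w): row=0 col=1 char='t'
After 7 (b): row=0 col=1 char='t'

Answer:  ten  blue fish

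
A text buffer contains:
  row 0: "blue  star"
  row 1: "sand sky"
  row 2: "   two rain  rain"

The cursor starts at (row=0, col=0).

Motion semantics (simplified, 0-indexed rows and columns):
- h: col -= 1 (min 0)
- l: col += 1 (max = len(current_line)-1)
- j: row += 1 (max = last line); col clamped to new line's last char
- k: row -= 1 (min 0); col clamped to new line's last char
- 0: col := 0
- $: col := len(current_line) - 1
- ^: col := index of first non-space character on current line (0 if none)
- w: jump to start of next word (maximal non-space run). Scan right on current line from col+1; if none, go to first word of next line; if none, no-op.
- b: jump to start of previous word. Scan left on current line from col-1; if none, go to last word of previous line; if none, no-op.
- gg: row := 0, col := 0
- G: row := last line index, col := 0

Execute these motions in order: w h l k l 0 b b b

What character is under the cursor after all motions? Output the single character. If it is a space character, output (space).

After 1 (w): row=0 col=6 char='s'
After 2 (h): row=0 col=5 char='_'
After 3 (l): row=0 col=6 char='s'
After 4 (k): row=0 col=6 char='s'
After 5 (l): row=0 col=7 char='t'
After 6 (0): row=0 col=0 char='b'
After 7 (b): row=0 col=0 char='b'
After 8 (b): row=0 col=0 char='b'
After 9 (b): row=0 col=0 char='b'

Answer: b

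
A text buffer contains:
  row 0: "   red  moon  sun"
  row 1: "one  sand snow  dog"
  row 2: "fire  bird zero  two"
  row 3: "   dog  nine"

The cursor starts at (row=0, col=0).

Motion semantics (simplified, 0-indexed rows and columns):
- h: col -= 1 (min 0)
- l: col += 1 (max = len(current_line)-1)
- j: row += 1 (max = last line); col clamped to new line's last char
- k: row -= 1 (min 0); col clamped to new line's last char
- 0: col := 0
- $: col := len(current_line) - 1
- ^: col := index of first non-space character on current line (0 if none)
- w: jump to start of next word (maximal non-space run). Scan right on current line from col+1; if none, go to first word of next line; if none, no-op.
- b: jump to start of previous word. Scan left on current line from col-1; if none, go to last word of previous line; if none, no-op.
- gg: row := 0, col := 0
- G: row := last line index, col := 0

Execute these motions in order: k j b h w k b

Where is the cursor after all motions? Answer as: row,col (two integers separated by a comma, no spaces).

Answer: 0,8

Derivation:
After 1 (k): row=0 col=0 char='_'
After 2 (j): row=1 col=0 char='o'
After 3 (b): row=0 col=14 char='s'
After 4 (h): row=0 col=13 char='_'
After 5 (w): row=0 col=14 char='s'
After 6 (k): row=0 col=14 char='s'
After 7 (b): row=0 col=8 char='m'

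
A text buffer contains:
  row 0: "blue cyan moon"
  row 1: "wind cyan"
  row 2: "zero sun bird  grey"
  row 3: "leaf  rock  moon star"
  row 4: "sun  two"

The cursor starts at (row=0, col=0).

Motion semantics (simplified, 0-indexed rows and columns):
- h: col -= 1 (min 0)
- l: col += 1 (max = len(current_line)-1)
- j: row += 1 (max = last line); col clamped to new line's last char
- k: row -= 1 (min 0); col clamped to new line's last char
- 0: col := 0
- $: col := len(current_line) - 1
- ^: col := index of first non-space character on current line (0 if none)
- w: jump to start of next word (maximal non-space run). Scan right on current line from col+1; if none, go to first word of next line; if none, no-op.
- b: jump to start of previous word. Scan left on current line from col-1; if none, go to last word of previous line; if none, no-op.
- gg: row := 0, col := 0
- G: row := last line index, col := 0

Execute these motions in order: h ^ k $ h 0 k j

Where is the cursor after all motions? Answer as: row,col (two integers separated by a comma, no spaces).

Answer: 1,0

Derivation:
After 1 (h): row=0 col=0 char='b'
After 2 (^): row=0 col=0 char='b'
After 3 (k): row=0 col=0 char='b'
After 4 ($): row=0 col=13 char='n'
After 5 (h): row=0 col=12 char='o'
After 6 (0): row=0 col=0 char='b'
After 7 (k): row=0 col=0 char='b'
After 8 (j): row=1 col=0 char='w'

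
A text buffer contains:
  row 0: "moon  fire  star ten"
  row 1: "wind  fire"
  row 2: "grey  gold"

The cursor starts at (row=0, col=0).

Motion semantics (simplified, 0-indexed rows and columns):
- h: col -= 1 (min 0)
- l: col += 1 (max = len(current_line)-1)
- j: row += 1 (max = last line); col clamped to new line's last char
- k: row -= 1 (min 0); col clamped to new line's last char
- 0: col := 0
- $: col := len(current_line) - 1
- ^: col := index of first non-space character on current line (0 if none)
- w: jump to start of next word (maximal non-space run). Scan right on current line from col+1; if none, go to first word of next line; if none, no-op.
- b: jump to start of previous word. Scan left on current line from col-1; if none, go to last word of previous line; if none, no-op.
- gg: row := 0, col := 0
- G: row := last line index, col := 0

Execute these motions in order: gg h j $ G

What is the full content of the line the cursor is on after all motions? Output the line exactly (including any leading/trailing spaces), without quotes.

After 1 (gg): row=0 col=0 char='m'
After 2 (h): row=0 col=0 char='m'
After 3 (j): row=1 col=0 char='w'
After 4 ($): row=1 col=9 char='e'
After 5 (G): row=2 col=0 char='g'

Answer: grey  gold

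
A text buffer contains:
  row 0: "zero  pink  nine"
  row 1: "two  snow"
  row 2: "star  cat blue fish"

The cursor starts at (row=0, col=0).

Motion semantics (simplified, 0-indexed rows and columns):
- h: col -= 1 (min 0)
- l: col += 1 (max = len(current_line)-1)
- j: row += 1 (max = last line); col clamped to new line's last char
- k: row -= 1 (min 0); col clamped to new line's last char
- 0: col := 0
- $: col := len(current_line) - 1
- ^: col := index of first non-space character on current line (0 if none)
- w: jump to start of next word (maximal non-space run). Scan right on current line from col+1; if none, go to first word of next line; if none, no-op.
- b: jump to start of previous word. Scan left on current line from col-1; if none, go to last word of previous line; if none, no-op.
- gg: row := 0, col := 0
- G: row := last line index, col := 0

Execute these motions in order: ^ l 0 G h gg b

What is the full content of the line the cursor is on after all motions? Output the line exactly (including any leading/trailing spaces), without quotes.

Answer: zero  pink  nine

Derivation:
After 1 (^): row=0 col=0 char='z'
After 2 (l): row=0 col=1 char='e'
After 3 (0): row=0 col=0 char='z'
After 4 (G): row=2 col=0 char='s'
After 5 (h): row=2 col=0 char='s'
After 6 (gg): row=0 col=0 char='z'
After 7 (b): row=0 col=0 char='z'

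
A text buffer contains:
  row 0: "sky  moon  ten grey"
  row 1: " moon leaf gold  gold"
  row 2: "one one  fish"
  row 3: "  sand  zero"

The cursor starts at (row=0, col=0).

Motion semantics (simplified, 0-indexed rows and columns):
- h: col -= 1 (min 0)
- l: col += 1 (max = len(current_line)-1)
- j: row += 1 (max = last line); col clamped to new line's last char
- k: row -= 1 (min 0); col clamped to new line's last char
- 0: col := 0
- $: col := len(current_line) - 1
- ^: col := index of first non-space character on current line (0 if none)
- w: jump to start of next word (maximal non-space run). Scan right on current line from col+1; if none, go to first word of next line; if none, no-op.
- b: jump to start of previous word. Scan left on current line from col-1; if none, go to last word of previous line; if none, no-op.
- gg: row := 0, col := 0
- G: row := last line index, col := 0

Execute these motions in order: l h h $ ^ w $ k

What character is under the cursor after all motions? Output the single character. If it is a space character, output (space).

Answer: y

Derivation:
After 1 (l): row=0 col=1 char='k'
After 2 (h): row=0 col=0 char='s'
After 3 (h): row=0 col=0 char='s'
After 4 ($): row=0 col=18 char='y'
After 5 (^): row=0 col=0 char='s'
After 6 (w): row=0 col=5 char='m'
After 7 ($): row=0 col=18 char='y'
After 8 (k): row=0 col=18 char='y'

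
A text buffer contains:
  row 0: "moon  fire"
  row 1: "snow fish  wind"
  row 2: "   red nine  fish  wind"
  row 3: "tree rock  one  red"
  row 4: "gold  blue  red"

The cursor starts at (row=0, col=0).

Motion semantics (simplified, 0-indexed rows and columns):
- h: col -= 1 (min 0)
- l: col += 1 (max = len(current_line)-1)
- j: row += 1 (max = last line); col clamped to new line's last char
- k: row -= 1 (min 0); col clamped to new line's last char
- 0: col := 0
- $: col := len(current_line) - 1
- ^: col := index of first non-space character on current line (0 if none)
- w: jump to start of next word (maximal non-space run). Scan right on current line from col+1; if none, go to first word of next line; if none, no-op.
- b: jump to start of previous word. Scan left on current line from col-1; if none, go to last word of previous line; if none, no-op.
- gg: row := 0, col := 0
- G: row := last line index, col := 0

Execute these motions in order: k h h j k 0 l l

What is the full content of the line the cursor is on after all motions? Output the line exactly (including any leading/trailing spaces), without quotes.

Answer: moon  fire

Derivation:
After 1 (k): row=0 col=0 char='m'
After 2 (h): row=0 col=0 char='m'
After 3 (h): row=0 col=0 char='m'
After 4 (j): row=1 col=0 char='s'
After 5 (k): row=0 col=0 char='m'
After 6 (0): row=0 col=0 char='m'
After 7 (l): row=0 col=1 char='o'
After 8 (l): row=0 col=2 char='o'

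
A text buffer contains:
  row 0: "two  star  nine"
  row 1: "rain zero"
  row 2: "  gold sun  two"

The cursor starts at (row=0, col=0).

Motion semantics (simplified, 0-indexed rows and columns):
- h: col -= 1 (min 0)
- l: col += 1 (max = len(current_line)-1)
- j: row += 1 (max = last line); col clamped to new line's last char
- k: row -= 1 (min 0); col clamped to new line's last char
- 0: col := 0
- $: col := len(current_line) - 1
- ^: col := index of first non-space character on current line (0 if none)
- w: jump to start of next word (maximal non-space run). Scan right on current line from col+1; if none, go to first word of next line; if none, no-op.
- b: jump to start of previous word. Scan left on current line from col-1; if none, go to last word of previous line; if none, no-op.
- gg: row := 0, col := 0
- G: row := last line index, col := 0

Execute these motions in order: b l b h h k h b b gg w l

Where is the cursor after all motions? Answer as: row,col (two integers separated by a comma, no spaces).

Answer: 0,6

Derivation:
After 1 (b): row=0 col=0 char='t'
After 2 (l): row=0 col=1 char='w'
After 3 (b): row=0 col=0 char='t'
After 4 (h): row=0 col=0 char='t'
After 5 (h): row=0 col=0 char='t'
After 6 (k): row=0 col=0 char='t'
After 7 (h): row=0 col=0 char='t'
After 8 (b): row=0 col=0 char='t'
After 9 (b): row=0 col=0 char='t'
After 10 (gg): row=0 col=0 char='t'
After 11 (w): row=0 col=5 char='s'
After 12 (l): row=0 col=6 char='t'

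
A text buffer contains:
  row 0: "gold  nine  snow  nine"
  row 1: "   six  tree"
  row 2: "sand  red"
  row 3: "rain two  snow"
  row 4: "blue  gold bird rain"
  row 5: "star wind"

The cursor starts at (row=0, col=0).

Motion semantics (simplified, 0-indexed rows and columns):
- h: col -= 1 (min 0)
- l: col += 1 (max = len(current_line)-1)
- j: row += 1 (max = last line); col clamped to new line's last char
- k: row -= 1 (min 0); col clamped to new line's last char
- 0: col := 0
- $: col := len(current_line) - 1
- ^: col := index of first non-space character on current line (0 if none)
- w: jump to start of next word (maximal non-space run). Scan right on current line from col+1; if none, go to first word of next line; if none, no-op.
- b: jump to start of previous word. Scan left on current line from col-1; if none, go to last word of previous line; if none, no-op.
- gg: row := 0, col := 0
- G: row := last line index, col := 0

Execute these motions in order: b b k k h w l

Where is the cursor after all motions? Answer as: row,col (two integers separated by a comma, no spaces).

Answer: 0,7

Derivation:
After 1 (b): row=0 col=0 char='g'
After 2 (b): row=0 col=0 char='g'
After 3 (k): row=0 col=0 char='g'
After 4 (k): row=0 col=0 char='g'
After 5 (h): row=0 col=0 char='g'
After 6 (w): row=0 col=6 char='n'
After 7 (l): row=0 col=7 char='i'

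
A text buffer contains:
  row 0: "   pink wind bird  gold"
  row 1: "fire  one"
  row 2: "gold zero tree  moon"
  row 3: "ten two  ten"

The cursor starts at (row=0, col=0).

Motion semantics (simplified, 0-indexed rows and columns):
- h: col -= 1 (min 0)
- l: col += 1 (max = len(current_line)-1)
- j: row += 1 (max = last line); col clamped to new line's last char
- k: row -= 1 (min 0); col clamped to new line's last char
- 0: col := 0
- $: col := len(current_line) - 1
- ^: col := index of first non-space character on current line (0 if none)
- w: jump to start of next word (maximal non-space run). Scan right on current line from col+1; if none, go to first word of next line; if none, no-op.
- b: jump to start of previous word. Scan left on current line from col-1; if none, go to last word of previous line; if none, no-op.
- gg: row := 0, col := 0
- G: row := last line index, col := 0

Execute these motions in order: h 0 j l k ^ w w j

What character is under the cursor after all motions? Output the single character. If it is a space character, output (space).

Answer: e

Derivation:
After 1 (h): row=0 col=0 char='_'
After 2 (0): row=0 col=0 char='_'
After 3 (j): row=1 col=0 char='f'
After 4 (l): row=1 col=1 char='i'
After 5 (k): row=0 col=1 char='_'
After 6 (^): row=0 col=3 char='p'
After 7 (w): row=0 col=8 char='w'
After 8 (w): row=0 col=13 char='b'
After 9 (j): row=1 col=8 char='e'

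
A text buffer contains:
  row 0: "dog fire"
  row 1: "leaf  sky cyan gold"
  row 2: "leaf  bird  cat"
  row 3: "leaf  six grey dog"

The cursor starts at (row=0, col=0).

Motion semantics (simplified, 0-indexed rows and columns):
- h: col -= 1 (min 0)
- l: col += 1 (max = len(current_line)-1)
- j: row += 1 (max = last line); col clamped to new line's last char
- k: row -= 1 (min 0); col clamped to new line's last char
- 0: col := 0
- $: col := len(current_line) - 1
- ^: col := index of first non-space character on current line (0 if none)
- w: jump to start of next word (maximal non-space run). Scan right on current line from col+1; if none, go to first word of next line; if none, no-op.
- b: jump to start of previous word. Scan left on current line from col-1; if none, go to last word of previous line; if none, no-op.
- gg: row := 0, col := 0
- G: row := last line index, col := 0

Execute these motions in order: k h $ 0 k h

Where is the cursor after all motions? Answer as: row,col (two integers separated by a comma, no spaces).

After 1 (k): row=0 col=0 char='d'
After 2 (h): row=0 col=0 char='d'
After 3 ($): row=0 col=7 char='e'
After 4 (0): row=0 col=0 char='d'
After 5 (k): row=0 col=0 char='d'
After 6 (h): row=0 col=0 char='d'

Answer: 0,0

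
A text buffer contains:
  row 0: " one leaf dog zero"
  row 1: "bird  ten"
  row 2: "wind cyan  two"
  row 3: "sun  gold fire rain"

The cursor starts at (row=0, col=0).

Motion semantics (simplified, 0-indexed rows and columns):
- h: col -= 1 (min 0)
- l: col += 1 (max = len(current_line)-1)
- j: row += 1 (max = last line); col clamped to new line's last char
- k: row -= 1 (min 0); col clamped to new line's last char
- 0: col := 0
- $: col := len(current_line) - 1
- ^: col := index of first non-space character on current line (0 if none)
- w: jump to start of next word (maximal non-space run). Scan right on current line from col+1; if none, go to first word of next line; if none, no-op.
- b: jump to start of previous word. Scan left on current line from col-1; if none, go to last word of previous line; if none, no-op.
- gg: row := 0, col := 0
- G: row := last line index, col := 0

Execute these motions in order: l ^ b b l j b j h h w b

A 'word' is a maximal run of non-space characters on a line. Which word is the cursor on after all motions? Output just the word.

Answer: wind

Derivation:
After 1 (l): row=0 col=1 char='o'
After 2 (^): row=0 col=1 char='o'
After 3 (b): row=0 col=1 char='o'
After 4 (b): row=0 col=1 char='o'
After 5 (l): row=0 col=2 char='n'
After 6 (j): row=1 col=2 char='r'
After 7 (b): row=1 col=0 char='b'
After 8 (j): row=2 col=0 char='w'
After 9 (h): row=2 col=0 char='w'
After 10 (h): row=2 col=0 char='w'
After 11 (w): row=2 col=5 char='c'
After 12 (b): row=2 col=0 char='w'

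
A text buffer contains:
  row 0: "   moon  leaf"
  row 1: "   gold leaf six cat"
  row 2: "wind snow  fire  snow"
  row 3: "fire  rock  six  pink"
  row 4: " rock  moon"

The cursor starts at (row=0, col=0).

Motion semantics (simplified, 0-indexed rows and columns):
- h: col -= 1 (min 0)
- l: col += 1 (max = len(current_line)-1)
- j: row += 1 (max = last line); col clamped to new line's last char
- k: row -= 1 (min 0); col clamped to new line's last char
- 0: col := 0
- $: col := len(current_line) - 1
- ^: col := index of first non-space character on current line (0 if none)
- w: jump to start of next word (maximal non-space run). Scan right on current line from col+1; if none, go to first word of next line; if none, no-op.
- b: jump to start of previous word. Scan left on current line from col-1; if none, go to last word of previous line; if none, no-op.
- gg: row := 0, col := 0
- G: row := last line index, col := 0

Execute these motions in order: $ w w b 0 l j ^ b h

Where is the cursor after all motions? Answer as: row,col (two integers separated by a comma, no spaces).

Answer: 1,16

Derivation:
After 1 ($): row=0 col=12 char='f'
After 2 (w): row=1 col=3 char='g'
After 3 (w): row=1 col=8 char='l'
After 4 (b): row=1 col=3 char='g'
After 5 (0): row=1 col=0 char='_'
After 6 (l): row=1 col=1 char='_'
After 7 (j): row=2 col=1 char='i'
After 8 (^): row=2 col=0 char='w'
After 9 (b): row=1 col=17 char='c'
After 10 (h): row=1 col=16 char='_'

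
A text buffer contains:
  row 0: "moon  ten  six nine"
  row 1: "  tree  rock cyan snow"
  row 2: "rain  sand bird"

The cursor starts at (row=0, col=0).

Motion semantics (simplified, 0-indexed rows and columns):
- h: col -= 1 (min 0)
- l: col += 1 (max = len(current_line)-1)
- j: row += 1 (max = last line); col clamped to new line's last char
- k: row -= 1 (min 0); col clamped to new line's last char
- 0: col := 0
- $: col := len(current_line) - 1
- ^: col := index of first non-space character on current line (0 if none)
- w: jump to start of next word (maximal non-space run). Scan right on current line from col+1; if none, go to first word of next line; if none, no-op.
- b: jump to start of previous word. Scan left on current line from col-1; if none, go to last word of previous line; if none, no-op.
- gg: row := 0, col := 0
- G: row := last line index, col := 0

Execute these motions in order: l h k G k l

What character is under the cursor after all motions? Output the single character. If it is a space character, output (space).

Answer: (space)

Derivation:
After 1 (l): row=0 col=1 char='o'
After 2 (h): row=0 col=0 char='m'
After 3 (k): row=0 col=0 char='m'
After 4 (G): row=2 col=0 char='r'
After 5 (k): row=1 col=0 char='_'
After 6 (l): row=1 col=1 char='_'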